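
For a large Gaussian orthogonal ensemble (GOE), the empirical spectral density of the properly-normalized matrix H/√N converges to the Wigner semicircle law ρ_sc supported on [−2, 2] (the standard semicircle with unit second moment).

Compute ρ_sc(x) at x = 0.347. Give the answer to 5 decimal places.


ρ_sc(x) = (1/(2π)) √(4 − x²). With x = 0.347:
  4 − x² = 4 − (0.347)² = 4 − 0.120409 = 3.879591.
  √(4 − x²) = 1.969668.
  1/(2π) = 0.159155.
  ρ_sc(0.347) = 0.159155 · 1.969668 = 0.313482.

Rounded to 5 decimal places: ρ_sc(0.347) ≈ 0.31348.


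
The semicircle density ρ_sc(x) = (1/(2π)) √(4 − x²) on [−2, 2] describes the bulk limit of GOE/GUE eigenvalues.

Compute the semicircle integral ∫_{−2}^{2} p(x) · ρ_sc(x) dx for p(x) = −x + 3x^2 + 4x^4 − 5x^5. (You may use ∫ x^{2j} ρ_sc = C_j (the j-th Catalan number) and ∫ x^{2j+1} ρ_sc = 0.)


Write p(x) = Σ a_i x^i, split into monomials and integrate each against ρ_sc separately.
Using ∫ x^{2j} ρ_sc = C_j = (1/(j+1)) C(2j, j) (Catalan numbers) and ∫ x^{2j+1} ρ_sc = 0 (odd monomials vanish by symmetry):
  i = 1 (odd): ∫ x^1 ρ_sc = 0 (vanishes)
  i = 2 (even): a_2 · C_{1} = 3 · 1 = 3
  i = 4 (even): a_4 · C_{2} = 4 · 2 = 8
  i = 5 (odd): ∫ x^5 ρ_sc = 0 (vanishes)

Summing the contributions: ∫_{−2}^{2} p(x) ρ_sc(x) dx = 3 + 8 = 11.


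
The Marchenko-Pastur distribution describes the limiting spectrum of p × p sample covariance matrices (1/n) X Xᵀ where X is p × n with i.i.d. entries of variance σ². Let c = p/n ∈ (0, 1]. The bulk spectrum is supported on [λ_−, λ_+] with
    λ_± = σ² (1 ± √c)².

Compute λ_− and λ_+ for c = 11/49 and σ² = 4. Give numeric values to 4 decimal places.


c = 11/49 = 0.224490; √c = 0.473804.
λ_− = σ² (1 − √c)² = 4 · (1 − 0.473804)² = 4 · (0.526196)² = 1.107531.
λ_+ = σ² (1 + √c)² = 4 · (1 + 0.473804)² = 4 · (1.473804)² = 8.688388.

Rounded to 4 decimal places: λ_− ≈ 1.1075, λ_+ ≈ 8.6884.


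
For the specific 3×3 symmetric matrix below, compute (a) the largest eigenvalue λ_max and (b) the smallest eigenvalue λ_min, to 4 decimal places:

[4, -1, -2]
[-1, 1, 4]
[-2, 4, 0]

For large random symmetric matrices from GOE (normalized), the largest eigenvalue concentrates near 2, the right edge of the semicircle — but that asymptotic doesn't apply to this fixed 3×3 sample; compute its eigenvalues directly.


Since M is real symmetric, all three eigenvalues are real; they are the roots of det(λI − M) = λ³ − (tr M) λ² + s λ − det M, where s is the sum of the principal 2×2 minors.
tr M = 4 + 1 + 0 = 5.
s = (4·1 − (-1)²) + (4·0 − (-2)²) + (1·0 − 4²) = 3 + (-4) + (-16) = -17.
det M (expand along row 1) = 4·(-16) − (-1)·8 + (-2)·(-2) = -52.
Characteristic polynomial: λ³ − 5λ² − 17λ + 52 = 0.
Substitute λ = y + (tr M)/3 = y + 1.666667 to remove the quadratic term: y³ + p·y + q = 0 with p = s − (tr M)²/3 = -25.333333 and q = −2(tr M)³/27 + (tr M)·s/3 − det M = 14.407407.
Three real roots ⇒ use the trigonometric (Viète) form: r = 2√(−p/3) = 5.811865, φ = arccos(3q/(p·r)) = arccos(-0.293562) = 1.868747 rad.
y_k = r·cos(φ/3 − 2πk/3) for k = 0, 1, 2 gives y = 4.720286, 0.576268, -5.296554.
λ_k = y_k + 1.666667 gives λ = 6.3870, 2.2429, -3.6299 (check: the sum is 5.0000 = tr M).

Hence λ_max = 6.3870 and λ_min = -3.6299.


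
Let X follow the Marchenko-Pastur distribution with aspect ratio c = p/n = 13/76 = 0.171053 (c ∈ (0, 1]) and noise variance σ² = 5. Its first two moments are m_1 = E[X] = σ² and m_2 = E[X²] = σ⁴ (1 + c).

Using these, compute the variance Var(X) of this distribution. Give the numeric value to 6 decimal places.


m_1 = E[X] = σ² = 5, so m_1² = 25.
m_2 = E[X²] = σ⁴ (1 + c) = 25 · (1 + 0.171053) = 25 · 1.171053 = 29.276316.
(Note m_2 − m_1² simplifies to c · σ⁴ = 0.171053 · 25.)

Var(X) = m_2 − m_1² = 29.276316 − 25 = 4.276316.


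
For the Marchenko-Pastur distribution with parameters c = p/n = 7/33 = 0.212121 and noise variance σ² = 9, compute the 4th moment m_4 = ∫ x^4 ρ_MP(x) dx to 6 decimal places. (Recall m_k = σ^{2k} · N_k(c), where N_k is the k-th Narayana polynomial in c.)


E[X⁴] = σ⁸ (1 + 6c + 6c² + c³) (fourth MP moment). With σ² = 9 (so σ⁸ = 6561) and c = 7/33 = 0.212121: E[X⁴] = 6561 · (1 + 6·0.212121 + 6·(0.212121)² + (0.212121)³) = 6561 · 2.552244.

So E[X^4] = 16745.274230.


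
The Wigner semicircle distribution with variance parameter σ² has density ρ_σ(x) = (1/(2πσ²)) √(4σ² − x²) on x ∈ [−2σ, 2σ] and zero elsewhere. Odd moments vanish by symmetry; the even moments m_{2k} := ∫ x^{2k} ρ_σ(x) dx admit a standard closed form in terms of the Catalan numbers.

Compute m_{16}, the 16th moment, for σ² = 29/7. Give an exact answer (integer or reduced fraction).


By the scaled semicircle moment identity, m_{2k} = σ^{2k} · C_k with k = 8.
C_8 = (1/(k+1)) · C(2k, k) = (1/9) · C(16, 8) = (1/9) · 12870 = 1430.
σ^{2k} = (σ²)^k = (29/7)^8 = 500246412961/5764801.

Therefore m_{16} = σ^{16} · C_8 = (500246412961/5764801) · 1430 = 715352370534230/5764801.


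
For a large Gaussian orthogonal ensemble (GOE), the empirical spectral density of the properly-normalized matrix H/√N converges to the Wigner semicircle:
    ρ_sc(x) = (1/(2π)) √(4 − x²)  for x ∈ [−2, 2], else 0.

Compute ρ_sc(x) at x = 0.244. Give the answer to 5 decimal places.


ρ_sc(x) = (1/(2π)) √(4 − x²). With x = 0.244:
  4 − x² = 4 − (0.244)² = 4 − 0.059536 = 3.940464.
  √(4 − x²) = 1.985060.
  1/(2π) = 0.159155.
  ρ_sc(0.244) = 0.159155 · 1.985060 = 0.315932.

Rounded to 5 decimal places: ρ_sc(0.244) ≈ 0.31593.


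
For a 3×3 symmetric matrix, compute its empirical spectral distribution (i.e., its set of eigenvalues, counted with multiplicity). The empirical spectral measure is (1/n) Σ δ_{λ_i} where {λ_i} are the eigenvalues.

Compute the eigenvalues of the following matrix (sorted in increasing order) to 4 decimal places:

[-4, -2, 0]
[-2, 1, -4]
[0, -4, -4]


Since M is real symmetric, all three eigenvalues are real; they are the roots of det(λI − M) = λ³ − (tr M) λ² + s λ − det M, where s is the sum of the principal 2×2 minors.
tr M = -4 + 1 + (-4) = -7.
s = ((-4)·1 − (-2)²) + ((-4)·(-4) − 0²) + (1·(-4) − (-4)²) = -8 + 16 + (-20) = -12.
det M (expand along row 1) = (-4)·(-20) − (-2)·8 + 0·8 = 96.
Characteristic polynomial: λ³ + 7λ² − 12λ − 96 = 0.
Substitute λ = y + (tr M)/3 = y − 2.333333 to remove the quadratic term: y³ + p·y + q = 0 with p = s − (tr M)²/3 = -28.333333 and q = −2(tr M)³/27 + (tr M)·s/3 − det M = -42.592593.
Three real roots ⇒ use the trigonometric (Viète) form: r = 2√(−p/3) = 6.146363, φ = arccos(3q/(p·r)) = arccos(0.733735) = 0.746993 rad.
y_k = r·cos(φ/3 − 2πk/3) for k = 0, 1, 2 gives y = 5.956809, -1.666667, -4.290142.
λ_k = y_k − 2.333333 gives λ = 3.6235, -4.0000, -6.6235 (check: the sum is -7.0000 = tr M).

Eigenvalues sorted in increasing order: [-6.6235, -4.0000, 3.6235].


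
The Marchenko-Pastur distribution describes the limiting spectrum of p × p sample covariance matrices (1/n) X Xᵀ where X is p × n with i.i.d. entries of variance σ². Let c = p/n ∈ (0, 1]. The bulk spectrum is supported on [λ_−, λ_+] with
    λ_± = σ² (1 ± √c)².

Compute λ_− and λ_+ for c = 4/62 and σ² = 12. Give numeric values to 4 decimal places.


c = 4/62 = 0.064516; √c = 0.254000.
λ_− = σ² (1 − √c)² = 12 · (1 − 0.254000)² = 12 · (0.746000)² = 6.678187.
λ_+ = σ² (1 + √c)² = 12 · (1 + 0.254000)² = 12 · (1.254000)² = 18.870200.

Rounded to 4 decimal places: λ_− ≈ 6.6782, λ_+ ≈ 18.8702.


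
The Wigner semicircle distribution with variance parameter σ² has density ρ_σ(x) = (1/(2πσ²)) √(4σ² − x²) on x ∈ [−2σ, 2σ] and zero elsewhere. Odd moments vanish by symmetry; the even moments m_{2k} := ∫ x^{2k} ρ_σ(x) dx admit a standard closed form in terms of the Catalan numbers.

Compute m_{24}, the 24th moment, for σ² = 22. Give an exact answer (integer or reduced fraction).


By the scaled semicircle moment identity, m_{2k} = σ^{2k} · C_k with k = 12.
C_12 = (1/(k+1)) · C(2k, k) = (1/13) · C(24, 12) = (1/13) · 2704156 = 208012.
σ^{2k} = (σ²)^k = (22)^12 = 12855002631049216.

Therefore m_{24} = σ^{24} · C_12 = 12855002631049216 · 208012 = 2673994807289809518592.


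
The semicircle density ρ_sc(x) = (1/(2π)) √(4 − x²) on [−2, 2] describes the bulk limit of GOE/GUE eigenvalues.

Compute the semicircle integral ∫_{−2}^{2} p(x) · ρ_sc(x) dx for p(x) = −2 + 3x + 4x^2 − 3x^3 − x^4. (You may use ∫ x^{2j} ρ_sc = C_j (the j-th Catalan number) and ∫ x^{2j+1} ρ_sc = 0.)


Write p(x) = Σ a_i x^i, split into monomials and integrate each against ρ_sc separately.
Using ∫ x^{2j} ρ_sc = C_j = (1/(j+1)) C(2j, j) (Catalan numbers) and ∫ x^{2j+1} ρ_sc = 0 (odd monomials vanish by symmetry):
  i = 0 (even): a_0 · C_{0} = -2 · 1 = -2
  i = 1 (odd): ∫ x^1 ρ_sc = 0 (vanishes)
  i = 2 (even): a_2 · C_{1} = 4 · 1 = 4
  i = 3 (odd): ∫ x^3 ρ_sc = 0 (vanishes)
  i = 4 (even): a_4 · C_{2} = -1 · 2 = -2

Summing the contributions: ∫_{−2}^{2} p(x) ρ_sc(x) dx = (-2) + 4 + (-2) = 0.


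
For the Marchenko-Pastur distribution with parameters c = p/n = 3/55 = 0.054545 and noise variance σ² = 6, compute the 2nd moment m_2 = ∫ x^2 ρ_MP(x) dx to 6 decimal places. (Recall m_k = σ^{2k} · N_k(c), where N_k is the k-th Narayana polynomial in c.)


E[X²] = σ⁴ (1 + c) (second MP moment). With σ² = 6 (so σ⁴ = 36) and c = 3/55 = 0.054545: E[X²] = 36 · (1 + 0.054545) = 36 · 1.054545.

So E[X^2] = 37.963636.


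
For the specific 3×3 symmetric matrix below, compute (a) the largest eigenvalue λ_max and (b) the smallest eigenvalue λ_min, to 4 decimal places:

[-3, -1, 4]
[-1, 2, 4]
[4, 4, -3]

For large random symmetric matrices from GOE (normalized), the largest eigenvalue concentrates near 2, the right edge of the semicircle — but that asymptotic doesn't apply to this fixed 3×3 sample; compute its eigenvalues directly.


Since M is real symmetric, all three eigenvalues are real; they are the roots of det(λI − M) = λ³ − (tr M) λ² + s λ − det M, where s is the sum of the principal 2×2 minors.
tr M = -3 + 2 + (-3) = -4.
s = ((-3)·2 − (-1)²) + ((-3)·(-3) − 4²) + (2·(-3) − 4²) = -7 + (-7) + (-22) = -36.
det M (expand along row 1) = (-3)·(-22) − (-1)·(-13) + 4·(-12) = 5.
Characteristic polynomial: λ³ + 4λ² − 36λ − 5 = 0.
Substitute λ = y + (tr M)/3 = y − 1.333333 to remove the quadratic term: y³ + p·y + q = 0 with p = s − (tr M)²/3 = -41.333333 and q = −2(tr M)³/27 + (tr M)·s/3 − det M = 47.740741.
Three real roots ⇒ use the trigonometric (Viète) form: r = 2√(−p/3) = 7.423686, φ = arccos(3q/(p·r)) = arccos(-0.466757) = 2.056416 rad.
y_k = r·cos(φ/3 − 2πk/3) for k = 0, 1, 2 gives y = 5.746826, 1.196455, -6.943281.
λ_k = y_k − 1.333333 gives λ = 4.4135, -0.1369, -8.2766 (check: the sum is -4.0000 = tr M).

Hence λ_max = 4.4135 and λ_min = -8.2766.


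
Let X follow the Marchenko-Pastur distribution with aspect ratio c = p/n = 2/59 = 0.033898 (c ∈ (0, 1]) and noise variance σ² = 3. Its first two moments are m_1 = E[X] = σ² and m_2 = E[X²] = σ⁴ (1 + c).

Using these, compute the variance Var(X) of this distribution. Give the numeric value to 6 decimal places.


m_1 = E[X] = σ² = 3, so m_1² = 9.
m_2 = E[X²] = σ⁴ (1 + c) = 9 · (1 + 0.033898) = 9 · 1.033898 = 9.305085.
(Note m_2 − m_1² simplifies to c · σ⁴ = 0.033898 · 9.)

Var(X) = m_2 − m_1² = 9.305085 − 9 = 0.305085.


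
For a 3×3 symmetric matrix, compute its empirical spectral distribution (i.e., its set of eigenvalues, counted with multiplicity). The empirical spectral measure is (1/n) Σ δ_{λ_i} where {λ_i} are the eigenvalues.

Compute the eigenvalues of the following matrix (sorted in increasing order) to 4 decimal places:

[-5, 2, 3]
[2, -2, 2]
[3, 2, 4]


Since M is real symmetric, all three eigenvalues are real; they are the roots of det(λI − M) = λ³ − (tr M) λ² + s λ − det M, where s is the sum of the principal 2×2 minors.
tr M = -5 + (-2) + 4 = -3.
s = ((-5)·(-2) − 2²) + ((-5)·4 − 3²) + ((-2)·4 − 2²) = 6 + (-29) + (-12) = -35.
det M (expand along row 1) = (-5)·(-12) − 2·2 + 3·10 = 86.
Characteristic polynomial: λ³ + 3λ² − 35λ − 86 = 0.
Substitute λ = y + (tr M)/3 = y − 1.000000 to remove the quadratic term: y³ + p·y + q = 0 with p = s − (tr M)²/3 = -38.000000 and q = −2(tr M)³/27 + (tr M)·s/3 − det M = -49.000000.
Three real roots ⇒ use the trigonometric (Viète) form: r = 2√(−p/3) = 7.118052, φ = arccos(3q/(p·r)) = arccos(0.543466) = 0.996235 rad.
y_k = r·cos(φ/3 − 2πk/3) for k = 0, 1, 2 gives y = 6.729170, -1.354933, -5.374237.
λ_k = y_k − 1.000000 gives λ = 5.7292, -2.3549, -6.3742 (check: the sum is -3.0000 = tr M).

Eigenvalues sorted in increasing order: [-6.3742, -2.3549, 5.7292].


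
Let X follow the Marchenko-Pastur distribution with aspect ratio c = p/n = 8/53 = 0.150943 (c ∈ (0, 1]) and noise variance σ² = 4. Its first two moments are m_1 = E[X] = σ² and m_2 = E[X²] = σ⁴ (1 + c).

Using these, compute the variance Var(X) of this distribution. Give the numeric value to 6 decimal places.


m_1 = E[X] = σ² = 4, so m_1² = 16.
m_2 = E[X²] = σ⁴ (1 + c) = 16 · (1 + 0.150943) = 16 · 1.150943 = 18.415094.
(Note m_2 − m_1² simplifies to c · σ⁴ = 0.150943 · 16.)

Var(X) = m_2 − m_1² = 18.415094 − 16 = 2.415094.


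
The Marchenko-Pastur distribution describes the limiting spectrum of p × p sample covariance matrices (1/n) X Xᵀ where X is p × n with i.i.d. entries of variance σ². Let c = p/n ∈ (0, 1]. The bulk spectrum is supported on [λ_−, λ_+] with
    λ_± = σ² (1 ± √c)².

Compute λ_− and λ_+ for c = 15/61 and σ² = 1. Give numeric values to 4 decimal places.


c = 15/61 = 0.245902; √c = 0.495885.
λ_− = σ² (1 − √c)² = 1 · (1 − 0.495885)² = 1 · (0.504115)² = 0.254132.
λ_+ = σ² (1 + √c)² = 1 · (1 + 0.495885)² = 1 · (1.495885)² = 2.237671.

Rounded to 4 decimal places: λ_− ≈ 0.2541, λ_+ ≈ 2.2377.


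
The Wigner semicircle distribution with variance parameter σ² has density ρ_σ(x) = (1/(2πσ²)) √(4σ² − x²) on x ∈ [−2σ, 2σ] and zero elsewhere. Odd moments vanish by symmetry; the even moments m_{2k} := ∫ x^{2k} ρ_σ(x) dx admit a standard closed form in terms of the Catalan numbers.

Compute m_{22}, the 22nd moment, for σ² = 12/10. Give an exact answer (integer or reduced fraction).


By the scaled semicircle moment identity, m_{2k} = σ^{2k} · C_k with k = 11.
C_11 = (1/(k+1)) · C(2k, k) = (1/12) · C(22, 11) = (1/12) · 705432 = 58786.
σ^{2k} = (σ²)^k = (12/10)^11 = 362797056/48828125.

Therefore m_{22} = σ^{22} · C_11 = (362797056/48828125) · 58786 = 21327387734016/48828125.


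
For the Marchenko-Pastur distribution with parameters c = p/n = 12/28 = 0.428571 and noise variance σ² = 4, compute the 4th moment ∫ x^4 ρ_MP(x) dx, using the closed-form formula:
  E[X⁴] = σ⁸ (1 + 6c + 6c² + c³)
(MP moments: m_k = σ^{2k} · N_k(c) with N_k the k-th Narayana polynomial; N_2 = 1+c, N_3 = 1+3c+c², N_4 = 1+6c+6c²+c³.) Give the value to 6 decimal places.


E[X⁴] = σ⁸ (1 + 6c + 6c² + c³) (fourth MP moment). With σ² = 4 (so σ⁸ = 256) and c = 12/28 = 0.428571: E[X⁴] = 256 · (1 + 6·0.428571 + 6·(0.428571)² + (0.428571)³) = 256 · 4.752187.

So E[X^4] = 1216.559767.


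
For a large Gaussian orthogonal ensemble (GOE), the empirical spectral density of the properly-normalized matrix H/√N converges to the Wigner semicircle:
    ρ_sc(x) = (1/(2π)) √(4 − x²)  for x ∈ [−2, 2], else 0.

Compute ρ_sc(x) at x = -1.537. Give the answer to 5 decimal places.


ρ_sc(x) = (1/(2π)) √(4 − x²). With x = -1.537:
  4 − x² = 4 − (-1.537)² = 4 − 2.362369 = 1.637631.
  √(4 − x²) = 1.279700.
  1/(2π) = 0.159155.
  ρ_sc(-1.537) = 0.159155 · 1.279700 = 0.203671.

Rounded to 5 decimal places: ρ_sc(-1.537) ≈ 0.20367.


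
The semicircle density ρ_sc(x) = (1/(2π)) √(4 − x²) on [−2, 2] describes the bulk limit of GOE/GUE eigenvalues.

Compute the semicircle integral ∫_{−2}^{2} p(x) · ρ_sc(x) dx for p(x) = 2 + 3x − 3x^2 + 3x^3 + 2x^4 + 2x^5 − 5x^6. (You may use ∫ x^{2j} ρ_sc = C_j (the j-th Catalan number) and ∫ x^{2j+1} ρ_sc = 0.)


Write p(x) = Σ a_i x^i, split into monomials and integrate each against ρ_sc separately.
Using ∫ x^{2j} ρ_sc = C_j = (1/(j+1)) C(2j, j) (Catalan numbers) and ∫ x^{2j+1} ρ_sc = 0 (odd monomials vanish by symmetry):
  i = 0 (even): a_0 · C_{0} = 2 · 1 = 2
  i = 1 (odd): ∫ x^1 ρ_sc = 0 (vanishes)
  i = 2 (even): a_2 · C_{1} = -3 · 1 = -3
  i = 3 (odd): ∫ x^3 ρ_sc = 0 (vanishes)
  i = 4 (even): a_4 · C_{2} = 2 · 2 = 4
  i = 5 (odd): ∫ x^5 ρ_sc = 0 (vanishes)
  i = 6 (even): a_6 · C_{3} = -5 · 5 = -25

Summing the contributions: ∫_{−2}^{2} p(x) ρ_sc(x) dx = 2 + (-3) + 4 + (-25) = -22.


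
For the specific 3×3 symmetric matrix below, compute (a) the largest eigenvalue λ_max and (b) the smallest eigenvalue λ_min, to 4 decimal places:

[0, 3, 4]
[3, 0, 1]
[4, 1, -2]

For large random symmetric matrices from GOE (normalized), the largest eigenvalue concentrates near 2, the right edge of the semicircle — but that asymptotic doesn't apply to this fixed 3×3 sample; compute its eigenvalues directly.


Since M is real symmetric, all three eigenvalues are real; they are the roots of det(λI − M) = λ³ − (tr M) λ² + s λ − det M, where s is the sum of the principal 2×2 minors.
tr M = 0 + 0 + (-2) = -2.
s = (0·0 − 3²) + (0·(-2) − 4²) + (0·(-2) − 1²) = -9 + (-16) + (-1) = -26.
det M (expand along row 1) = 0·(-1) − 3·(-10) + 4·3 = 42.
Characteristic polynomial: λ³ + 2λ² − 26λ − 42 = 0.
Substitute λ = y + (tr M)/3 = y − 0.666667 to remove the quadratic term: y³ + p·y + q = 0 with p = s − (tr M)²/3 = -27.333333 and q = −2(tr M)³/27 + (tr M)·s/3 − det M = -24.074074.
Three real roots ⇒ use the trigonometric (Viète) form: r = 2√(−p/3) = 6.036923, φ = arccos(3q/(p·r)) = arccos(0.437686) = 1.117773 rad.
y_k = r·cos(φ/3 − 2πk/3) for k = 0, 1, 2 gives y = 5.622714, -0.908162, -4.714552.
λ_k = y_k − 0.666667 gives λ = 4.9560, -1.5748, -5.3812 (check: the sum is -2.0000 = tr M).

Hence λ_max = 4.9560 and λ_min = -5.3812.


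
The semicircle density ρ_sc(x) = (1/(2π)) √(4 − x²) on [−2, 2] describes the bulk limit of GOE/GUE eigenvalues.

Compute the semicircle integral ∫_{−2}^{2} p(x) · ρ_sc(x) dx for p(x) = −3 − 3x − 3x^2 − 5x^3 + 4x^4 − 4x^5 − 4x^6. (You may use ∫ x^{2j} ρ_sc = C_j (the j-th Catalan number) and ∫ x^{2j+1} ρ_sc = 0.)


Write p(x) = Σ a_i x^i, split into monomials and integrate each against ρ_sc separately.
Using ∫ x^{2j} ρ_sc = C_j = (1/(j+1)) C(2j, j) (Catalan numbers) and ∫ x^{2j+1} ρ_sc = 0 (odd monomials vanish by symmetry):
  i = 0 (even): a_0 · C_{0} = -3 · 1 = -3
  i = 1 (odd): ∫ x^1 ρ_sc = 0 (vanishes)
  i = 2 (even): a_2 · C_{1} = -3 · 1 = -3
  i = 3 (odd): ∫ x^3 ρ_sc = 0 (vanishes)
  i = 4 (even): a_4 · C_{2} = 4 · 2 = 8
  i = 5 (odd): ∫ x^5 ρ_sc = 0 (vanishes)
  i = 6 (even): a_6 · C_{3} = -4 · 5 = -20

Summing the contributions: ∫_{−2}^{2} p(x) ρ_sc(x) dx = (-3) + (-3) + 8 + (-20) = -18.


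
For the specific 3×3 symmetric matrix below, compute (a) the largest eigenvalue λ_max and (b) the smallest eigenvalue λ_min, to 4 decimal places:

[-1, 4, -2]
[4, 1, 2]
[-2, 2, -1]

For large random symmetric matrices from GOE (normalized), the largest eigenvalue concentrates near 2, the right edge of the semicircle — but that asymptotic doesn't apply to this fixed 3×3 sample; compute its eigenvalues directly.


Since M is real symmetric, all three eigenvalues are real; they are the roots of det(λI − M) = λ³ − (tr M) λ² + s λ − det M, where s is the sum of the principal 2×2 minors.
tr M = -1 + 1 + (-1) = -1.
s = ((-1)·1 − 4²) + ((-1)·(-1) − (-2)²) + (1·(-1) − 2²) = -17 + (-3) + (-5) = -25.
det M (expand along row 1) = (-1)·(-5) − 4·0 + (-2)·10 = -15.
Characteristic polynomial: λ³ + λ² − 25λ + 15 = 0.
Substitute λ = y + (tr M)/3 = y − 0.333333 to remove the quadratic term: y³ + p·y + q = 0 with p = s − (tr M)²/3 = -25.333333 and q = −2(tr M)³/27 + (tr M)·s/3 − det M = 23.407407.
Three real roots ⇒ use the trigonometric (Viète) form: r = 2√(−p/3) = 5.811865, φ = arccos(3q/(p·r)) = arccos(-0.476943) = 2.067970 rad.
y_k = r·cos(φ/3 − 2πk/3) for k = 0, 1, 2 gives y = 4.484880, 0.958766, -5.443646.
λ_k = y_k − 0.333333 gives λ = 4.1515, 0.6254, -5.7770 (check: the sum is -1.0000 = tr M).

Hence λ_max = 4.1515 and λ_min = -5.7770.


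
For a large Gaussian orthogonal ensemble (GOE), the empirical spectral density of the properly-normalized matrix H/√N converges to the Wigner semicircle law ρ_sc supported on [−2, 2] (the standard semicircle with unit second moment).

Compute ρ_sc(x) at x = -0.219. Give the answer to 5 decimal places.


ρ_sc(x) = (1/(2π)) √(4 − x²). With x = -0.219:
  4 − x² = 4 − (-0.219)² = 4 − 0.047961 = 3.952039.
  √(4 − x²) = 1.987974.
  1/(2π) = 0.159155.
  ρ_sc(-0.219) = 0.159155 · 1.987974 = 0.316396.

Rounded to 5 decimal places: ρ_sc(-0.219) ≈ 0.31640.


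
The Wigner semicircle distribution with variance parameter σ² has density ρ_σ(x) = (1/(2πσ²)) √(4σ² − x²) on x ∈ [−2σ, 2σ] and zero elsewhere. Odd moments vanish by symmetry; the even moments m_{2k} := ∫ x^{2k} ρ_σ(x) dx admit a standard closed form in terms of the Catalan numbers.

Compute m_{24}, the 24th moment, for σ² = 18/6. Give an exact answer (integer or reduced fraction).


By the scaled semicircle moment identity, m_{2k} = σ^{2k} · C_k with k = 12.
C_12 = (1/(k+1)) · C(2k, k) = (1/13) · C(24, 12) = (1/13) · 2704156 = 208012.
σ^{2k} = (σ²)^k = (18/6)^12 = 531441.

Therefore m_{24} = σ^{24} · C_12 = 531441 · 208012 = 110546105292.


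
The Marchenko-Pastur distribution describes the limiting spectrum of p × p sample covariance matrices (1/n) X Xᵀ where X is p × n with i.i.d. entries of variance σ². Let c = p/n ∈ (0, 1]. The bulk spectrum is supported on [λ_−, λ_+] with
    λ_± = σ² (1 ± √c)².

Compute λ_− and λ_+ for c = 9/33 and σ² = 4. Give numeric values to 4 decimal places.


c = 9/33 = 0.272727; √c = 0.522233.
λ_− = σ² (1 − √c)² = 4 · (1 − 0.522233)² = 4 · (0.477767)² = 0.913045.
λ_+ = σ² (1 + √c)² = 4 · (1 + 0.522233)² = 4 · (1.522233)² = 9.268773.

Rounded to 4 decimal places: λ_− ≈ 0.9130, λ_+ ≈ 9.2688.


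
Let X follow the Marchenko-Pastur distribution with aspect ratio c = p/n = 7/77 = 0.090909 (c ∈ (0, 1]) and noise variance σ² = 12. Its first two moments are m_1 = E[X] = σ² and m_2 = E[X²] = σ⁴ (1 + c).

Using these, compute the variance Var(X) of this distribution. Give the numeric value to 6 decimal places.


m_1 = E[X] = σ² = 12, so m_1² = 144.
m_2 = E[X²] = σ⁴ (1 + c) = 144 · (1 + 0.090909) = 144 · 1.090909 = 157.090909.
(Note m_2 − m_1² simplifies to c · σ⁴ = 0.090909 · 144.)

Var(X) = m_2 − m_1² = 157.090909 − 144 = 13.090909.


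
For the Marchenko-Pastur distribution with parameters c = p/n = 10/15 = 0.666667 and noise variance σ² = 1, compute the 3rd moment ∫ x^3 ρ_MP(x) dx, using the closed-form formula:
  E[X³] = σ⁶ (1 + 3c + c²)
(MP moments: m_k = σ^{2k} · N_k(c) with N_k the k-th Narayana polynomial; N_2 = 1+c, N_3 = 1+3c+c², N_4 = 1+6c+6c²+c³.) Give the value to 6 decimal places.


E[X³] = σ⁶ (1 + 3c + c²) (third MP moment). With σ² = 1 (so σ⁶ = 1) and c = 10/15 = 0.666667: E[X³] = 1 · (1 + 3·0.666667 + (0.666667)²) = 1 · 3.444444.

So E[X^3] = 3.444444.


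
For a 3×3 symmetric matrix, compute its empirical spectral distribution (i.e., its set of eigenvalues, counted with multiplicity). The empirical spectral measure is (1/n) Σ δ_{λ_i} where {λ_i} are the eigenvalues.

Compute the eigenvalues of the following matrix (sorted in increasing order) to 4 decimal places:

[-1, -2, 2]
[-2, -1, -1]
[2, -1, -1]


Since M is real symmetric, all three eigenvalues are real; they are the roots of det(λI − M) = λ³ − (tr M) λ² + s λ − det M, where s is the sum of the principal 2×2 minors.
tr M = -1 + (-1) + (-1) = -3.
s = ((-1)·(-1) − (-2)²) + ((-1)·(-1) − 2²) + ((-1)·(-1) − (-1)²) = -3 + (-3) + 0 = -6.
det M (expand along row 1) = (-1)·0 − (-2)·4 + 2·4 = 16.
Characteristic polynomial: λ³ + 3λ² − 6λ − 16 = 0.
Substitute λ = y + (tr M)/3 = y − 1.000000 to remove the quadratic term: y³ + p·y + q = 0 with p = s − (tr M)²/3 = -9.000000 and q = −2(tr M)³/27 + (tr M)·s/3 − det M = -8.000000.
Three real roots ⇒ use the trigonometric (Viète) form: r = 2√(−p/3) = 3.464102, φ = arccos(3q/(p·r)) = arccos(0.769800) = 0.692268 rad.
y_k = r·cos(φ/3 − 2πk/3) for k = 0, 1, 2 gives y = 3.372281, -1.000000, -2.372281.
λ_k = y_k − 1.000000 gives λ = 2.3723, -2.0000, -3.3723 (check: the sum is -3.0000 = tr M).

Eigenvalues sorted in increasing order: [-3.3723, -2.0000, 2.3723].


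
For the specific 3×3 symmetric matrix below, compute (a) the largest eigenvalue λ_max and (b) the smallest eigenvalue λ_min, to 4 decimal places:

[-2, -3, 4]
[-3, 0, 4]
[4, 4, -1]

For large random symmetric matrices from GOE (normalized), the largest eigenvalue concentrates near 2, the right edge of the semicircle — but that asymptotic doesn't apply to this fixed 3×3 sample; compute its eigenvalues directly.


Since M is real symmetric, all three eigenvalues are real; they are the roots of det(λI − M) = λ³ − (tr M) λ² + s λ − det M, where s is the sum of the principal 2×2 minors.
tr M = -2 + 0 + (-1) = -3.
s = ((-2)·0 − (-3)²) + ((-2)·(-1) − 4²) + (0·(-1) − 4²) = -9 + (-14) + (-16) = -39.
det M (expand along row 1) = (-2)·(-16) − (-3)·(-13) + 4·(-12) = -55.
Characteristic polynomial: λ³ + 3λ² − 39λ + 55 = 0.
Substitute λ = y + (tr M)/3 = y − 1.000000 to remove the quadratic term: y³ + p·y + q = 0 with p = s − (tr M)²/3 = -42.000000 and q = −2(tr M)³/27 + (tr M)·s/3 − det M = 96.000000.
Three real roots ⇒ use the trigonometric (Viète) form: r = 2√(−p/3) = 7.483315, φ = arccos(3q/(p·r)) = arccos(-0.916324) = 2.729599 rad.
y_k = r·cos(φ/3 − 2πk/3) for k = 0, 1, 2 gives y = 4.593643, 2.819216, -7.412858.
λ_k = y_k − 1.000000 gives λ = 3.5936, 1.8192, -8.4129 (check: the sum is -3.0000 = tr M).

Hence λ_max = 3.5936 and λ_min = -8.4129.


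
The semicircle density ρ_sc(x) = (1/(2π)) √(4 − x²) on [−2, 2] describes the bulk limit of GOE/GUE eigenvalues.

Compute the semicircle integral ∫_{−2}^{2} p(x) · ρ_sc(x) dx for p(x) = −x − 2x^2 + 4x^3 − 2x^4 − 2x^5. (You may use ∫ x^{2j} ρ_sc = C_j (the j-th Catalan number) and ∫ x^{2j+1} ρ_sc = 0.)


Write p(x) = Σ a_i x^i, split into monomials and integrate each against ρ_sc separately.
Using ∫ x^{2j} ρ_sc = C_j = (1/(j+1)) C(2j, j) (Catalan numbers) and ∫ x^{2j+1} ρ_sc = 0 (odd monomials vanish by symmetry):
  i = 1 (odd): ∫ x^1 ρ_sc = 0 (vanishes)
  i = 2 (even): a_2 · C_{1} = -2 · 1 = -2
  i = 3 (odd): ∫ x^3 ρ_sc = 0 (vanishes)
  i = 4 (even): a_4 · C_{2} = -2 · 2 = -4
  i = 5 (odd): ∫ x^5 ρ_sc = 0 (vanishes)

Summing the contributions: ∫_{−2}^{2} p(x) ρ_sc(x) dx = (-2) + (-4) = -6.


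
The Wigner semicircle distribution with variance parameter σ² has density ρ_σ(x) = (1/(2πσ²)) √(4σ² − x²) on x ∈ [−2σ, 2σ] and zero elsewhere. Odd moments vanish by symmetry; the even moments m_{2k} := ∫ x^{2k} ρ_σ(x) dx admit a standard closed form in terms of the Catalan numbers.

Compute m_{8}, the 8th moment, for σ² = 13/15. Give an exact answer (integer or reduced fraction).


By the scaled semicircle moment identity, m_{2k} = σ^{2k} · C_k with k = 4.
C_4 = (1/(k+1)) · C(2k, k) = (1/5) · C(8, 4) = (1/5) · 70 = 14.
σ^{2k} = (σ²)^k = (13/15)^4 = 28561/50625.

Therefore m_{8} = σ^{8} · C_4 = (28561/50625) · 14 = 399854/50625.


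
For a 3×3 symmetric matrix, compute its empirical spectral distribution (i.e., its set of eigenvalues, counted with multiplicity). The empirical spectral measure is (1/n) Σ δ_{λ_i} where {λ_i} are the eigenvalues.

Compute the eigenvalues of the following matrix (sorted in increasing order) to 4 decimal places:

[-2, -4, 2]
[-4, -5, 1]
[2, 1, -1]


Since M is real symmetric, all three eigenvalues are real; they are the roots of det(λI − M) = λ³ − (tr M) λ² + s λ − det M, where s is the sum of the principal 2×2 minors.
tr M = -2 + (-5) + (-1) = -8.
s = ((-2)·(-5) − (-4)²) + ((-2)·(-1) − 2²) + ((-5)·(-1) − 1²) = -6 + (-2) + 4 = -4.
det M (expand along row 1) = (-2)·4 − (-4)·2 + 2·6 = 12.
Characteristic polynomial: λ³ + 8λ² − 4λ − 12 = 0.
Substitute λ = y + (tr M)/3 = y − 2.666667 to remove the quadratic term: y³ + p·y + q = 0 with p = s − (tr M)²/3 = -25.333333 and q = −2(tr M)³/27 + (tr M)·s/3 − det M = 36.592593.
Three real roots ⇒ use the trigonometric (Viète) form: r = 2√(−p/3) = 5.811865, φ = arccos(3q/(p·r)) = arccos(-0.745601) = 2.412233 rad.
y_k = r·cos(φ/3 − 2πk/3) for k = 0, 1, 2 gives y = 4.032132, 1.608816, -5.640948.
λ_k = y_k − 2.666667 gives λ = 1.3655, -1.0579, -8.3076 (check: the sum is -8.0000 = tr M).

Eigenvalues sorted in increasing order: [-8.3076, -1.0579, 1.3655].


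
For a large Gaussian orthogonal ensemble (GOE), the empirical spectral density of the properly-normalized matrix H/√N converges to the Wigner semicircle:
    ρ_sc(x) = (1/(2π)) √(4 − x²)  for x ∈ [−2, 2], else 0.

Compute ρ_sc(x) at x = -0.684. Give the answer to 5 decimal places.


ρ_sc(x) = (1/(2π)) √(4 − x²). With x = -0.684:
  4 − x² = 4 − (-0.684)² = 4 − 0.467856 = 3.532144.
  √(4 − x²) = 1.879400.
  1/(2π) = 0.159155.
  ρ_sc(-0.684) = 0.159155 · 1.879400 = 0.299116.

Rounded to 5 decimal places: ρ_sc(-0.684) ≈ 0.29912.


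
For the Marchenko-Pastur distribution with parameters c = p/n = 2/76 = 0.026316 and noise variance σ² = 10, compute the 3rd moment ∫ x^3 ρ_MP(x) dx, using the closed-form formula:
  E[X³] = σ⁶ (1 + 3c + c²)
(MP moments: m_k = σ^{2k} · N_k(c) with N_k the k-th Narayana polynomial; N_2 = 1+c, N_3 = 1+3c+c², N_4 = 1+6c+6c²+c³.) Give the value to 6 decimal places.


E[X³] = σ⁶ (1 + 3c + c²) (third MP moment). With σ² = 10 (so σ⁶ = 1000) and c = 2/76 = 0.026316: E[X³] = 1000 · (1 + 3·0.026316 + (0.026316)²) = 1000 · 1.079640.

So E[X^3] = 1079.639889.


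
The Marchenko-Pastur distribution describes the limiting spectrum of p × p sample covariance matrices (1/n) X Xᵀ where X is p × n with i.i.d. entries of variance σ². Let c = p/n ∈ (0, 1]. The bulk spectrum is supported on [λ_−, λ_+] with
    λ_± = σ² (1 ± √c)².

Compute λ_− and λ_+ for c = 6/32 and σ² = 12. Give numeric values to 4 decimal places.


c = 6/32 = 0.187500; √c = 0.433013.
λ_− = σ² (1 − √c)² = 12 · (1 − 0.433013)² = 12 · (0.566987)² = 3.857695.
λ_+ = σ² (1 + √c)² = 12 · (1 + 0.433013)² = 12 · (1.433013)² = 24.642305.

Rounded to 4 decimal places: λ_− ≈ 3.8577, λ_+ ≈ 24.6423.


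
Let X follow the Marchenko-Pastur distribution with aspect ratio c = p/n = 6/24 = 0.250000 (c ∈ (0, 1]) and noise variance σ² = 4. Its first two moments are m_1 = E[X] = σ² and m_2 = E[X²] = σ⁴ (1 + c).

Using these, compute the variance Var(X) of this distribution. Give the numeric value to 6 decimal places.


m_1 = E[X] = σ² = 4, so m_1² = 16.
m_2 = E[X²] = σ⁴ (1 + c) = 16 · (1 + 0.250000) = 16 · 1.250000 = 20.000000.
(Note m_2 − m_1² simplifies to c · σ⁴ = 0.250000 · 16.)

Var(X) = m_2 − m_1² = 20.000000 − 16 = 4.000000.


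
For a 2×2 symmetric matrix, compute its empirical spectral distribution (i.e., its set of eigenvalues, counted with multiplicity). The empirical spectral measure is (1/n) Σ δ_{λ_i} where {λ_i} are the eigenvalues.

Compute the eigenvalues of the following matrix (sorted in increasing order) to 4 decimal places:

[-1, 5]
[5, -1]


Since M is real symmetric, both eigenvalues are real; they are the roots of det(λI − M) = λ² − (tr M) λ + det M.
tr M = -1 + (-1) = -2.
det M = (-1)·(-1) − 5² = 1 − 25 = -24.
Characteristic polynomial: λ² + 2λ − 24 = 0.
Discriminant Δ = (tr M)² − 4·det M = 4 − (-96) = 100; √Δ = 10.000000.
λ = (tr M ± √Δ)/2 = (-2 ± 10.000000)/2, giving (tr M − √Δ)/2 = -6.0000 and (tr M + √Δ)/2 = 4.0000.

Eigenvalues sorted in increasing order: [-6.0000, 4.0000].


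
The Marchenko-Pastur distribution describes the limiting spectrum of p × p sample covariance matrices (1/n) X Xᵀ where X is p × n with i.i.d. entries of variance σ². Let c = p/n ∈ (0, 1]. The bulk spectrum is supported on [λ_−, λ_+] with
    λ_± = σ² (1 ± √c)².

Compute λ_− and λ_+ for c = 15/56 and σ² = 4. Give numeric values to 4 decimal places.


c = 15/56 = 0.267857; √c = 0.517549.
λ_− = σ² (1 − √c)² = 4 · (1 − 0.517549)² = 4 · (0.482451)² = 0.931035.
λ_+ = σ² (1 + √c)² = 4 · (1 + 0.517549)² = 4 · (1.517549)² = 9.211822.

Rounded to 4 decimal places: λ_− ≈ 0.9310, λ_+ ≈ 9.2118.


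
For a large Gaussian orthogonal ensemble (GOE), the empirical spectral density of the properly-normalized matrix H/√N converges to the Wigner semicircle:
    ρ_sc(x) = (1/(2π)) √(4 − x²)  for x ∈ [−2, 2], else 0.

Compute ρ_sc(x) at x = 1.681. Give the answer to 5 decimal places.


ρ_sc(x) = (1/(2π)) √(4 − x²). With x = 1.681:
  4 − x² = 4 − (1.681)² = 4 − 2.825761 = 1.174239.
  √(4 − x²) = 1.083623.
  1/(2π) = 0.159155.
  ρ_sc(1.681) = 0.159155 · 1.083623 = 0.172464.

Rounded to 5 decimal places: ρ_sc(1.681) ≈ 0.17246.


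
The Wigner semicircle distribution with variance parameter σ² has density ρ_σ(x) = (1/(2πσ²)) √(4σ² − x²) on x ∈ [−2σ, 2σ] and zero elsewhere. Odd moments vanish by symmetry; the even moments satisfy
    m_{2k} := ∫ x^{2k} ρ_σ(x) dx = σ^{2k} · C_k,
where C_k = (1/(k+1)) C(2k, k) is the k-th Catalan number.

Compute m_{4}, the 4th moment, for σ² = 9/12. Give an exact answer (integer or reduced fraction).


By the scaled semicircle moment identity, m_{2k} = σ^{2k} · C_k with k = 2.
C_2 = (1/(k+1)) · C(2k, k) = (1/3) · C(4, 2) = (1/3) · 6 = 2.
σ^{2k} = (σ²)^k = (9/12)^2 = 9/16.

Therefore m_{4} = σ^{4} · C_2 = (9/16) · 2 = 9/8.


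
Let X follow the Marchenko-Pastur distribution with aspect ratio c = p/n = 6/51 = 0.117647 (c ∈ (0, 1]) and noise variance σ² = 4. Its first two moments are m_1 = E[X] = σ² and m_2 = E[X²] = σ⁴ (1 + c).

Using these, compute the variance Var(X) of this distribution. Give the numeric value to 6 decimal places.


m_1 = E[X] = σ² = 4, so m_1² = 16.
m_2 = E[X²] = σ⁴ (1 + c) = 16 · (1 + 0.117647) = 16 · 1.117647 = 17.882353.
(Note m_2 − m_1² simplifies to c · σ⁴ = 0.117647 · 16.)

Var(X) = m_2 − m_1² = 17.882353 − 16 = 1.882353.


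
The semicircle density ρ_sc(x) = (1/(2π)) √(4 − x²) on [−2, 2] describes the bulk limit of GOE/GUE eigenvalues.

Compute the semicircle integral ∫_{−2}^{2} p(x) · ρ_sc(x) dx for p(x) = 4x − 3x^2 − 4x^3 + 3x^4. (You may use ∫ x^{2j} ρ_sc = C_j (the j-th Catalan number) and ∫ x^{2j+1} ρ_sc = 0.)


Write p(x) = Σ a_i x^i, split into monomials and integrate each against ρ_sc separately.
Using ∫ x^{2j} ρ_sc = C_j = (1/(j+1)) C(2j, j) (Catalan numbers) and ∫ x^{2j+1} ρ_sc = 0 (odd monomials vanish by symmetry):
  i = 1 (odd): ∫ x^1 ρ_sc = 0 (vanishes)
  i = 2 (even): a_2 · C_{1} = -3 · 1 = -3
  i = 3 (odd): ∫ x^3 ρ_sc = 0 (vanishes)
  i = 4 (even): a_4 · C_{2} = 3 · 2 = 6

Summing the contributions: ∫_{−2}^{2} p(x) ρ_sc(x) dx = (-3) + 6 = 3.


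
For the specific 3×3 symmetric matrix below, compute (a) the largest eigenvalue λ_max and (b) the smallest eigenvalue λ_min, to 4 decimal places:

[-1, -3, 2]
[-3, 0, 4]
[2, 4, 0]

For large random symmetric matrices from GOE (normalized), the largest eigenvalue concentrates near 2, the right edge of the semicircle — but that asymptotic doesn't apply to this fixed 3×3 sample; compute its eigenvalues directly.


Since M is real symmetric, all three eigenvalues are real; they are the roots of det(λI − M) = λ³ − (tr M) λ² + s λ − det M, where s is the sum of the principal 2×2 minors.
tr M = -1 + 0 + 0 = -1.
s = ((-1)·0 − (-3)²) + ((-1)·0 − 2²) + (0·0 − 4²) = -9 + (-4) + (-16) = -29.
det M (expand along row 1) = (-1)·(-16) − (-3)·(-8) + 2·(-12) = -32.
Characteristic polynomial: λ³ + λ² − 29λ + 32 = 0.
Substitute λ = y + (tr M)/3 = y − 0.333333 to remove the quadratic term: y³ + p·y + q = 0 with p = s − (tr M)²/3 = -29.333333 and q = −2(tr M)³/27 + (tr M)·s/3 − det M = 41.740741.
Three real roots ⇒ use the trigonometric (Viète) form: r = 2√(−p/3) = 6.253888, φ = arccos(3q/(p·r)) = arccos(-0.682606) = 2.322119 rad.
y_k = r·cos(φ/3 − 2πk/3) for k = 0, 1, 2 gives y = 4.472110, 1.549907, -6.022017.
λ_k = y_k − 0.333333 gives λ = 4.1388, 1.2166, -6.3554 (check: the sum is -1.0000 = tr M).

Hence λ_max = 4.1388 and λ_min = -6.3554.


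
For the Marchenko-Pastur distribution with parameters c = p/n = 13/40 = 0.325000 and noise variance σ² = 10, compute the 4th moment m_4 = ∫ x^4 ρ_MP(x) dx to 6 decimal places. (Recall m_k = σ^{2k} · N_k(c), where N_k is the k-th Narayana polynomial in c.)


E[X⁴] = σ⁸ (1 + 6c + 6c² + c³) (fourth MP moment). With σ² = 10 (so σ⁸ = 10000) and c = 13/40 = 0.325000: E[X⁴] = 10000 · (1 + 6·0.325000 + 6·(0.325000)² + (0.325000)³) = 10000 · 3.618078.

So E[X^4] = 36180.781250.


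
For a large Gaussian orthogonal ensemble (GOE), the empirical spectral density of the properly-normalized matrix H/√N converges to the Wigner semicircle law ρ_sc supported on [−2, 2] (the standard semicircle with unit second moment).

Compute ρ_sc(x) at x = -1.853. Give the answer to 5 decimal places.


ρ_sc(x) = (1/(2π)) √(4 − x²). With x = -1.853:
  4 − x² = 4 − (-1.853)² = 4 − 3.433609 = 0.566391.
  √(4 − x²) = 0.752590.
  1/(2π) = 0.159155.
  ρ_sc(-1.853) = 0.159155 · 0.752590 = 0.119778.

Rounded to 5 decimal places: ρ_sc(-1.853) ≈ 0.11978.


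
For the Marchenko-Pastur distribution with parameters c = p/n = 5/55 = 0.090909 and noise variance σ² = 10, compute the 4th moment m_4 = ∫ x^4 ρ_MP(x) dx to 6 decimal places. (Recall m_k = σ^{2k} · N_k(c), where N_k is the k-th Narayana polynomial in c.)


E[X⁴] = σ⁸ (1 + 6c + 6c² + c³) (fourth MP moment). With σ² = 10 (so σ⁸ = 10000) and c = 5/55 = 0.090909: E[X⁴] = 10000 · (1 + 6·0.090909 + 6·(0.090909)² + (0.090909)³) = 10000 · 1.595793.

So E[X^4] = 15957.926371.


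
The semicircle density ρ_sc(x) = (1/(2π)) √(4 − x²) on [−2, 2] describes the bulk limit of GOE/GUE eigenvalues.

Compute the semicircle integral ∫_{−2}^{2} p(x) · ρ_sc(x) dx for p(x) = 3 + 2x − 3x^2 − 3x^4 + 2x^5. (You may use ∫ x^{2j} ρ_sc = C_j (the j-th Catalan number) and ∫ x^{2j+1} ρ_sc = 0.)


Write p(x) = Σ a_i x^i, split into monomials and integrate each against ρ_sc separately.
Using ∫ x^{2j} ρ_sc = C_j = (1/(j+1)) C(2j, j) (Catalan numbers) and ∫ x^{2j+1} ρ_sc = 0 (odd monomials vanish by symmetry):
  i = 0 (even): a_0 · C_{0} = 3 · 1 = 3
  i = 1 (odd): ∫ x^1 ρ_sc = 0 (vanishes)
  i = 2 (even): a_2 · C_{1} = -3 · 1 = -3
  i = 4 (even): a_4 · C_{2} = -3 · 2 = -6
  i = 5 (odd): ∫ x^5 ρ_sc = 0 (vanishes)

Summing the contributions: ∫_{−2}^{2} p(x) ρ_sc(x) dx = 3 + (-3) + (-6) = -6.
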